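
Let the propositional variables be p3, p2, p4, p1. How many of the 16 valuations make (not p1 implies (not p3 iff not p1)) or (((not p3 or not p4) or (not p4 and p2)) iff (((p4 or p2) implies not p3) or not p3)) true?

15

Initial set: {((not p1 implies (not p3 iff not p1)) or (((not p3 or not p4) or (not p4 and p2)) iff (((p4 or p2) implies not p3) or not p3)))}.
((not p1 implies (not p3 iff not p1)) or (((not p3 or not p4) or (not p4 and p2)) iff (((p4 or p2) implies not p3) or not p3))): β-rule — branch into (not p1 implies (not p3 iff not p1))  //  (((not p3 or not p4) or (not p4 and p2)) iff (((p4 or p2) implies not p3) or not p3)).
  branch 1 (add (not p1 implies (not p3 iff not p1))):
    (not p1 implies (not p3 iff not p1)): β-rule — branch into not not p1  //  (not p3 iff not p1).
      branch 1.1 (add not not p1):
        ○ open, literals {p1=true}.
      branch 1.2 (add (not p3 iff not p1)):
        (not p3 iff not p1): β-rule — branch into not p3, not p1  //  not not p3, not not p1.
          branch 1.2.1 (add not p3, not p1):
            ○ open, literals {p1=false, p3=false}.
          branch 1.2.2 (add not not p3, not not p1):
            ○ open, literals {p1=true, p3=true}.
  branch 2 (add (((not p3 or not p4) or (not p4 and p2)) iff (((p4 or p2) implies not p3) or not p3))):
    (((not p3 or not p4) or (not p4 and p2)) iff (((p4 or p2) implies not p3) or not p3)): β-rule — branch into ((not p3 or not p4) or (not p4 and p2)), (((p4 or p2) implies not p3) or not p3)  //  not ((not p3 or not p4) or (not p4 and p2)), not (((p4 or p2) implies not p3) or not p3).
      branch 2.1 (add ((not p3 or not p4) or (not p4 and p2)), (((p4 or p2) implies not p3) or not p3)):
        ((not p3 or not p4) or (not p4 and p2)): β-rule — branch into (not p3 or not p4)  //  (not p4 and p2).
          branch 2.1.1 (add (not p3 or not p4)):
            (((p4 or p2) implies not p3) or not p3): β-rule — branch into ((p4 or p2) implies not p3)  //  not p3.
              branch 2.1.1.1 (add ((p4 or p2) implies not p3)):
                (not p3 or not p4): β-rule — branch into not p3  //  not p4.
                  branch 2.1.1.1.1 (add not p3):
                    ((p4 or p2) implies not p3): β-rule — branch into not (p4 or p2)  //  not p3.
                      branch 2.1.1.1.1.1 (add not (p4 or p2)):
                        not (p4 or p2): α-rule — add not p4, not p2.
                        ○ open, literals {p2=false, p3=false, p4=false}.
                      branch 2.1.1.1.1.2 (add not p3):
                        ○ open, literals {p3=false}.
                  branch 2.1.1.1.2 (add not p4):
                    ((p4 or p2) implies not p3): β-rule — branch into not (p4 or p2)  //  not p3.
                      branch 2.1.1.1.2.1 (add not (p4 or p2)):
                        not (p4 or p2): α-rule — add not p4, not p2.
                        ○ open, literals {p2=false, p4=false}.
                      branch 2.1.1.1.2.2 (add not p3):
                        ○ open, literals {p3=false, p4=false}.
              branch 2.1.1.2 (add not p3):
                (not p3 or not p4): β-rule — branch into not p3  //  not p4.
                  branch 2.1.1.2.1 (add not p3):
                    ○ open, literals {p3=false}.
                  branch 2.1.1.2.2 (add not p4):
                    ○ open, literals {p3=false, p4=false}.
          branch 2.1.2 (add (not p4 and p2)):
            (not p4 and p2): α-rule — add not p4, p2.
            (((p4 or p2) implies not p3) or not p3): β-rule — branch into ((p4 or p2) implies not p3)  //  not p3.
              branch 2.1.2.1 (add ((p4 or p2) implies not p3)):
                ((p4 or p2) implies not p3): β-rule — branch into not (p4 or p2)  //  not p3.
                  branch 2.1.2.1.1 (add not (p4 or p2)):
                    not (p4 or p2): α-rule — add not p4, not p2.
                    × closes — contains both p2 and not p2.
                  branch 2.1.2.1.2 (add not p3):
                    ○ open, literals {p2=true, p3=false, p4=false}.
              branch 2.1.2.2 (add not p3):
                ○ open, literals {p2=true, p3=false, p4=false}.
      branch 2.2 (add not ((not p3 or not p4) or (not p4 and p2)), not (((p4 or p2) implies not p3) or not p3)):
        not ((not p3 or not p4) or (not p4 and p2)): α-rule — add not (not p3 or not p4), not (not p4 and p2).
        not (((p4 or p2) implies not p3) or not p3): α-rule — add not ((p4 or p2) implies not p3), not not p3.
        not (not p3 or not p4): α-rule — add not not p3, not not p4.
        not ((p4 or p2) implies not p3): α-rule — add (p4 or p2), not not p3.
        not (not p4 and p2): β-rule — branch into not not p4  //  not p2.
          branch 2.2.1 (add not not p4):
            (p4 or p2): β-rule — branch into p4  //  p2.
              branch 2.2.1.1 (add p4):
                ○ open, literals {p3=true, p4=true}.
              branch 2.2.1.2 (add p2):
                ○ open, literals {p2=true, p3=true, p4=true}.
          branch 2.2.2 (add not p2):
            (p4 or p2): β-rule — branch into p4  //  p2.
              branch 2.2.2.1 (add p4):
                ○ open, literals {p2=false, p3=true, p4=true}.
              branch 2.2.2.2 (add p2):
                × closes — contains both p2 and not p2.
2 branches closed, 14 open.
Each open branch fixes some atoms; the unmentioned ones are free. Counting distinct full assignments: branch {p1=true} (p3, p2, p4) contributes 8 new; branch {p1=false, p3=false} (p2, p4) contributes 4 new; branch {p1=true, p3=true} (p2, p4) contributes 0 new; branch {p2=false, p3=false, p4=false} (p1) contributes 0 new; branch {p3=false} (p2, p4, p1) contributes 0 new; branch {p2=false, p4=false} (p3, p1) contributes 1 new; branch {p3=false, p4=false} (p2, p1) contributes 0 new; branch {p3=false} (p2, p4, p1) contributes 0 new; branch {p3=false, p4=false} (p2, p1) contributes 0 new; branch {p2=true, p3=false, p4=false} (p1) contributes 0 new; branch {p2=true, p3=false, p4=false} (p1) contributes 0 new; branch {p3=true, p4=true} (p2, p1) contributes 2 new; branch {p2=true, p3=true, p4=true} (p1) contributes 0 new; branch {p2=false, p3=true, p4=true} (p1) contributes 0 new. Total: 15.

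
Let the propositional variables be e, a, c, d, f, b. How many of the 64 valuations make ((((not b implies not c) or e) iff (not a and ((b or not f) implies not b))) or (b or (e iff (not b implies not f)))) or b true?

56

Initial set: {(((((not b implies not c) or e) iff (not a and ((b or not f) implies not b))) or (b or (e iff (not b implies not f)))) or b)}.
(((((not b implies not c) or e) iff (not a and ((b or not f) implies not b))) or (b or (e iff (not b implies not f)))) or b): β-rule — branch into ((((not b implies not c) or e) iff (not a and ((b or not f) implies not b))) or (b or (e iff (not b implies not f))))  //  b.
  branch 1 (add ((((not b implies not c) or e) iff (not a and ((b or not f) implies not b))) or (b or (e iff (not b implies not f))))):
    ((((not b implies not c) or e) iff (not a and ((b or not f) implies not b))) or (b or (e iff (not b implies not f)))): β-rule — branch into (((not b implies not c) or e) iff (not a and ((b or not f) implies not b)))  //  (b or (e iff (not b implies not f))).
      branch 1.1 (add (((not b implies not c) or e) iff (not a and ((b or not f) implies not b)))):
        (((not b implies not c) or e) iff (not a and ((b or not f) implies not b))): β-rule — branch into ((not b implies not c) or e), (not a and ((b or not f) implies not b))  //  not ((not b implies not c) or e), not (not a and ((b or not f) implies not b)).
          branch 1.1.1 (add ((not b implies not c) or e), (not a and ((b or not f) implies not b))):
            (not a and ((b or not f) implies not b)): α-rule — add not a, ((b or not f) implies not b).
            ((not b implies not c) or e): β-rule — branch into (not b implies not c)  //  e.
              branch 1.1.1.1 (add (not b implies not c)):
                ((b or not f) implies not b): β-rule — branch into not (b or not f)  //  not b.
                  branch 1.1.1.1.1 (add not (b or not f)):
                    not (b or not f): α-rule — add not b, not not f.
                    (not b implies not c): β-rule — branch into not not b  //  not c.
                      branch 1.1.1.1.1.1 (add not not b):
                        × closes — contains both b and not b.
                      branch 1.1.1.1.1.2 (add not c):
                        ○ open, literals {a=false, b=false, c=false, f=true}.
                  branch 1.1.1.1.2 (add not b):
                    (not b implies not c): β-rule — branch into not not b  //  not c.
                      branch 1.1.1.1.2.1 (add not not b):
                        × closes — contains both b and not b.
                      branch 1.1.1.1.2.2 (add not c):
                        ○ open, literals {a=false, b=false, c=false}.
              branch 1.1.1.2 (add e):
                ((b or not f) implies not b): β-rule — branch into not (b or not f)  //  not b.
                  branch 1.1.1.2.1 (add not (b or not f)):
                    not (b or not f): α-rule — add not b, not not f.
                    ○ open, literals {a=false, b=false, e=true, f=true}.
                  branch 1.1.1.2.2 (add not b):
                    ○ open, literals {a=false, b=false, e=true}.
          branch 1.1.2 (add not ((not b implies not c) or e), not (not a and ((b or not f) implies not b))):
            not ((not b implies not c) or e): α-rule — add not (not b implies not c), not e.
            not (not b implies not c): α-rule — add not b, not not c.
            not (not a and ((b or not f) implies not b)): β-rule — branch into not not a  //  not ((b or not f) implies not b).
              branch 1.1.2.1 (add not not a):
                ○ open, literals {a=true, b=false, c=true, e=false}.
              branch 1.1.2.2 (add not ((b or not f) implies not b)):
                not ((b or not f) implies not b): α-rule — add (b or not f), not not b.
                × closes — contains both b and not b.
      branch 1.2 (add (b or (e iff (not b implies not f)))):
        (b or (e iff (not b implies not f))): β-rule — branch into b  //  (e iff (not b implies not f)).
          branch 1.2.1 (add b):
            ○ open, literals {b=true}.
          branch 1.2.2 (add (e iff (not b implies not f))):
            (e iff (not b implies not f)): β-rule — branch into e, (not b implies not f)  //  not e, not (not b implies not f).
              branch 1.2.2.1 (add e, (not b implies not f)):
                (not b implies not f): β-rule — branch into not not b  //  not f.
                  branch 1.2.2.1.1 (add not not b):
                    ○ open, literals {b=true, e=true}.
                  branch 1.2.2.1.2 (add not f):
                    ○ open, literals {e=true, f=false}.
              branch 1.2.2.2 (add not e, not (not b implies not f)):
                not (not b implies not f): α-rule — add not b, not not f.
                ○ open, literals {b=false, e=false, f=true}.
  branch 2 (add b):
    ○ open, literals {b=true}.
3 branches closed, 10 open.
Each open branch fixes some atoms; the unmentioned ones are free. Counting distinct full assignments: branch {a=false, b=false, c=false, f=true} (e, d) contributes 4 new; branch {a=false, b=false, c=false} (e, d, f) contributes 4 new; branch {a=false, b=false, e=true, f=true} (c, d) contributes 2 new; branch {a=false, b=false, e=true} (c, d, f) contributes 2 new; branch {a=true, b=false, c=true, e=false} (d, f) contributes 4 new; branch {b=true} (e, a, c, d, f) contributes 32 new; branch {b=true, e=true} (a, c, d, f) contributes 0 new; branch {e=true, f=false} (a, c, d, b) contributes 4 new; branch {b=false, e=false, f=true} (a, c, d) contributes 4 new; branch {b=true} (e, a, c, d, f) contributes 0 new. Total: 56.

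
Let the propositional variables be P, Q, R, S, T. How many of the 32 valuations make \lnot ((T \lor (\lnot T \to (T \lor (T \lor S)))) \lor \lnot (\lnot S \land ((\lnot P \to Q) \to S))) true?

Initial set: {\lnot ((T \lor (\lnot T \to (T \lor (T \lor S)))) \lor \lnot (\lnot S \land ((\lnot P \to Q) \to S)))}.
\lnot ((T \lor (\lnot T \to (T \lor (T \lor S)))) \lor \lnot (\lnot S \land ((\lnot P \to Q) \to S))): α-rule — add \lnot (T \lor (\lnot T \to (T \lor (T \lor S)))), \lnot \lnot (\lnot S \land ((\lnot P \to Q) \to S)).
\lnot (T \lor (\lnot T \to (T \lor (T \lor S)))): α-rule — add \lnot T, \lnot (\lnot T \to (T \lor (T \lor S))).
\lnot \lnot (\lnot S \land ((\lnot P \to Q) \to S)): α-rule — add \lnot S, ((\lnot P \to Q) \to S).
\lnot (\lnot T \to (T \lor (T \lor S))): α-rule — add \lnot T, \lnot (T \lor (T \lor S)).
\lnot (T \lor (T \lor S)): α-rule — add \lnot T, \lnot (T \lor S).
\lnot (T \lor S): α-rule — add \lnot T, \lnot S.
((\lnot P \to Q) \to S): β-rule — branch into \lnot (\lnot P \to Q)  //  S.
  branch 1 (add \lnot (\lnot P \to Q)):
    \lnot (\lnot P \to Q): α-rule — add \lnot P, \lnot Q.
    ○ open, literals {P=0, Q=0, S=0, T=0}.
  branch 2 (add S):
    × closes — contains both S and \lnot S.
1 branch closed, 1 open.
Each open branch fixes some atoms; the unmentioned ones are free. Counting distinct full assignments: branch {P=0, Q=0, S=0, T=0} (R) contributes 2 new. Total: 2.

2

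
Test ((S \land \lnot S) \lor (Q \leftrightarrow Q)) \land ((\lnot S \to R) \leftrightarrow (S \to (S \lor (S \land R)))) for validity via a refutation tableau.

Not valid

Assume the negation and expand:
Initial set: {\lnot (((S \land \lnot S) \lor (Q \leftrightarrow Q)) \land ((\lnot S \to R) \leftrightarrow (S \to (S \lor (S \land R)))))}.
\lnot (((S \land \lnot S) \lor (Q \leftrightarrow Q)) \land ((\lnot S \to R) \leftrightarrow (S \to (S \lor (S \land R))))): β-rule — branch into \lnot ((S \land \lnot S) \lor (Q \leftrightarrow Q))  //  \lnot ((\lnot S \to R) \leftrightarrow (S \to (S \lor (S \land R)))).
  branch 1 (add \lnot ((S \land \lnot S) \lor (Q \leftrightarrow Q))):
    \lnot ((S \land \lnot S) \lor (Q \leftrightarrow Q)): α-rule — add \lnot (S \land \lnot S), \lnot (Q \leftrightarrow Q).
    \lnot (S \land \lnot S): β-rule — branch into \lnot S  //  \lnot \lnot S.
      branch 1.1 (add \lnot S):
        \lnot (Q \leftrightarrow Q): β-rule — branch into Q, \lnot Q  //  \lnot Q, Q.
          branch 1.1.1 (add Q, \lnot Q):
            × closes — contains both Q and \lnot Q.
          branch 1.1.2 (add \lnot Q, Q):
            × closes — contains both Q and \lnot Q.
      branch 1.2 (add \lnot \lnot S):
        \lnot (Q \leftrightarrow Q): β-rule — branch into Q, \lnot Q  //  \lnot Q, Q.
          branch 1.2.1 (add Q, \lnot Q):
            × closes — contains both Q and \lnot Q.
          branch 1.2.2 (add \lnot Q, Q):
            × closes — contains both Q and \lnot Q.
  branch 2 (add \lnot ((\lnot S \to R) \leftrightarrow (S \to (S \lor (S \land R))))):
    \lnot ((\lnot S \to R) \leftrightarrow (S \to (S \lor (S \land R)))): β-rule — branch into (\lnot S \to R), \lnot (S \to (S \lor (S \land R)))  //  \lnot (\lnot S \to R), (S \to (S \lor (S \land R))).
      branch 2.1 (add (\lnot S \to R), \lnot (S \to (S \lor (S \land R)))):
        \lnot (S \to (S \lor (S \land R))): α-rule — add S, \lnot (S \lor (S \land R)).
        \lnot (S \lor (S \land R)): α-rule — add \lnot S, \lnot (S \land R).
        × closes — contains both S and \lnot S.
      branch 2.2 (add \lnot (\lnot S \to R), (S \to (S \lor (S \land R)))):
        \lnot (\lnot S \to R): α-rule — add \lnot S, \lnot R.
        (S \to (S \lor (S \land R))): β-rule — branch into \lnot S  //  (S \lor (S \land R)).
          branch 2.2.1 (add \lnot S):
            ○ open, literals {R=F, S=F}.
          branch 2.2.2 (add (S \lor (S \land R))):
            (S \lor (S \land R)): β-rule — branch into S  //  (S \land R).
              branch 2.2.2.1 (add S):
                × closes — contains both S and \lnot S.
              branch 2.2.2.2 (add (S \land R)):
                (S \land R): α-rule — add S, R.
                × closes — contains both S and \lnot S.
7 branches closed, 1 open.
An open branch gives a countermodel: R=F, S=F (unmentioned atoms arbitrary); under it the original formula is false.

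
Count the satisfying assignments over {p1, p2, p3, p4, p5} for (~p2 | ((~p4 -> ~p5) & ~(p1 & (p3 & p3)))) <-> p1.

Initial set: {T ((~p2 | ((~p4 -> ~p5) & ~(p1 & (p3 & p3)))) <-> p1)}.
T ((~p2 | ((~p4 -> ~p5) & ~(p1 & (p3 & p3)))) <-> p1): β-rule — branch into T (~p2 | ((~p4 -> ~p5) & ~(p1 & (p3 & p3)))), T p1  //  F (~p2 | ((~p4 -> ~p5) & ~(p1 & (p3 & p3)))), F p1.
  branch 1 (add T (~p2 | ((~p4 -> ~p5) & ~(p1 & (p3 & p3)))), T p1):
    T (~p2 | ((~p4 -> ~p5) & ~(p1 & (p3 & p3)))): β-rule — branch into T ~p2  //  T ((~p4 -> ~p5) & ~(p1 & (p3 & p3))).
      branch 1.1 (add T ~p2):
        ○ open, literals {p1=true, p2=false}.
      branch 1.2 (add T ((~p4 -> ~p5) & ~(p1 & (p3 & p3)))):
        T ((~p4 -> ~p5) & ~(p1 & (p3 & p3))): α-rule — add T (~p4 -> ~p5), T ~(p1 & (p3 & p3)).
        T (~p4 -> ~p5): β-rule — branch into F ~p4  //  T ~p5.
          branch 1.2.1 (add F ~p4):
            T ~(p1 & (p3 & p3)): β-rule — branch into F p1  //  F (p3 & p3).
              branch 1.2.1.1 (add F p1):
                × closes — contains both p1 and ~p1.
              branch 1.2.1.2 (add F (p3 & p3)):
                F (p3 & p3): β-rule — branch into F p3  //  F p3.
                  branch 1.2.1.2.1 (add F p3):
                    ○ open, literals {p1=true, p3=false, p4=true}.
                  branch 1.2.1.2.2 (add F p3):
                    ○ open, literals {p1=true, p3=false, p4=true}.
          branch 1.2.2 (add T ~p5):
            T ~(p1 & (p3 & p3)): β-rule — branch into F p1  //  F (p3 & p3).
              branch 1.2.2.1 (add F p1):
                × closes — contains both p1 and ~p1.
              branch 1.2.2.2 (add F (p3 & p3)):
                F (p3 & p3): β-rule — branch into F p3  //  F p3.
                  branch 1.2.2.2.1 (add F p3):
                    ○ open, literals {p1=true, p3=false, p5=false}.
                  branch 1.2.2.2.2 (add F p3):
                    ○ open, literals {p1=true, p3=false, p5=false}.
  branch 2 (add F (~p2 | ((~p4 -> ~p5) & ~(p1 & (p3 & p3)))), F p1):
    F (~p2 | ((~p4 -> ~p5) & ~(p1 & (p3 & p3)))): α-rule — add F ~p2, F ((~p4 -> ~p5) & ~(p1 & (p3 & p3))).
    F ((~p4 -> ~p5) & ~(p1 & (p3 & p3))): β-rule — branch into F (~p4 -> ~p5)  //  F ~(p1 & (p3 & p3)).
      branch 2.1 (add F (~p4 -> ~p5)):
        F (~p4 -> ~p5): α-rule — add T ~p4, F ~p5.
        ○ open, literals {p1=false, p2=true, p4=false, p5=true}.
      branch 2.2 (add F ~(p1 & (p3 & p3))):
        F ~(p1 & (p3 & p3)): α-rule — add T p1, T (p3 & p3).
        × closes — contains both p1 and ~p1.
3 branches closed, 6 open.
Each open branch fixes some atoms; the unmentioned ones are free. Counting distinct full assignments: branch {p1=true, p2=false} (p3, p4, p5) contributes 8 new; branch {p1=true, p3=false, p4=true} (p2, p5) contributes 2 new; branch {p1=true, p3=false, p4=true} (p2, p5) contributes 0 new; branch {p1=true, p3=false, p5=false} (p2, p4) contributes 1 new; branch {p1=true, p3=false, p5=false} (p2, p4) contributes 0 new; branch {p1=false, p2=true, p4=false, p5=true} (p3) contributes 2 new. Total: 13.

13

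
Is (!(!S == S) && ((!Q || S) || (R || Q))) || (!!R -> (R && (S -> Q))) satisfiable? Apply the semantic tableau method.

Satisfiable

Initial set: {((!(!S == S) && ((!Q || S) || (R || Q))) || (!!R -> (R && (S -> Q))))}.
((!(!S == S) && ((!Q || S) || (R || Q))) || (!!R -> (R && (S -> Q)))): β-rule — branch into (!(!S == S) && ((!Q || S) || (R || Q)))  //  (!!R -> (R && (S -> Q))).
  branch 1 (add (!(!S == S) && ((!Q || S) || (R || Q)))):
    (!(!S == S) && ((!Q || S) || (R || Q))): α-rule — add !(!S == S), ((!Q || S) || (R || Q)).
    !(!S == S): β-rule — branch into !S, !S  //  !!S, S.
      branch 1.1 (add !S, !S):
        ((!Q || S) || (R || Q)): β-rule — branch into (!Q || S)  //  (R || Q).
          branch 1.1.1 (add (!Q || S)):
            (!Q || S): β-rule — branch into !Q  //  S.
              branch 1.1.1.1 (add !Q):
                ○ open, literals {Q=0, S=0}.
              branch 1.1.1.2 (add S):
                × closes — contains both S and !S.
          branch 1.1.2 (add (R || Q)):
            (R || Q): β-rule — branch into R  //  Q.
              branch 1.1.2.1 (add R):
                ○ open, literals {R=1, S=0}.
              branch 1.1.2.2 (add Q):
                ○ open, literals {Q=1, S=0}.
      branch 1.2 (add !!S, S):
        ((!Q || S) || (R || Q)): β-rule — branch into (!Q || S)  //  (R || Q).
          branch 1.2.1 (add (!Q || S)):
            (!Q || S): β-rule — branch into !Q  //  S.
              branch 1.2.1.1 (add !Q):
                ○ open, literals {Q=0, S=1}.
              branch 1.2.1.2 (add S):
                ○ open, literals {S=1}.
          branch 1.2.2 (add (R || Q)):
            (R || Q): β-rule — branch into R  //  Q.
              branch 1.2.2.1 (add R):
                ○ open, literals {R=1, S=1}.
              branch 1.2.2.2 (add Q):
                ○ open, literals {Q=1, S=1}.
  branch 2 (add (!!R -> (R && (S -> Q)))):
    (!!R -> (R && (S -> Q))): β-rule — branch into !!!R  //  (R && (S -> Q)).
      branch 2.1 (add !!!R):
        !!!R: drop double negation, giving !R.
        ○ open, literals {R=0}.
      branch 2.2 (add (R && (S -> Q))):
        (R && (S -> Q)): α-rule — add R, (S -> Q).
        (S -> Q): β-rule — branch into !S  //  Q.
          branch 2.2.1 (add !S):
            ○ open, literals {R=1, S=0}.
          branch 2.2.2 (add Q):
            ○ open, literals {Q=1, R=1}.
1 branch closed, 10 open.
An open branch gives a satisfying assignment: Q=0, S=0.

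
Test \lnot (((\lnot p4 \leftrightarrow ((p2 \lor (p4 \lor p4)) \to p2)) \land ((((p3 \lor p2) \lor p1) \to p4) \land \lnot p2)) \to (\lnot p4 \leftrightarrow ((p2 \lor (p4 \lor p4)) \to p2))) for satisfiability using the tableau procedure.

Initial set: {\lnot (((\lnot p4 \leftrightarrow ((p2 \lor (p4 \lor p4)) \to p2)) \land ((((p3 \lor p2) \lor p1) \to p4) \land \lnot p2)) \to (\lnot p4 \leftrightarrow ((p2 \lor (p4 \lor p4)) \to p2)))}.
\lnot (((\lnot p4 \leftrightarrow ((p2 \lor (p4 \lor p4)) \to p2)) \land ((((p3 \lor p2) \lor p1) \to p4) \land \lnot p2)) \to (\lnot p4 \leftrightarrow ((p2 \lor (p4 \lor p4)) \to p2))): α-rule — add ((\lnot p4 \leftrightarrow ((p2 \lor (p4 \lor p4)) \to p2)) \land ((((p3 \lor p2) \lor p1) \to p4) \land \lnot p2)), \lnot (\lnot p4 \leftrightarrow ((p2 \lor (p4 \lor p4)) \to p2)).
((\lnot p4 \leftrightarrow ((p2 \lor (p4 \lor p4)) \to p2)) \land ((((p3 \lor p2) \lor p1) \to p4) \land \lnot p2)): α-rule — add (\lnot p4 \leftrightarrow ((p2 \lor (p4 \lor p4)) \to p2)), ((((p3 \lor p2) \lor p1) \to p4) \land \lnot p2).
((((p3 \lor p2) \lor p1) \to p4) \land \lnot p2): α-rule — add (((p3 \lor p2) \lor p1) \to p4), \lnot p2.
\lnot (\lnot p4 \leftrightarrow ((p2 \lor (p4 \lor p4)) \to p2)): β-rule — branch into \lnot p4, \lnot ((p2 \lor (p4 \lor p4)) \to p2)  //  \lnot \lnot p4, ((p2 \lor (p4 \lor p4)) \to p2).
  branch 1 (add \lnot p4, \lnot ((p2 \lor (p4 \lor p4)) \to p2)):
    \lnot ((p2 \lor (p4 \lor p4)) \to p2): α-rule — add (p2 \lor (p4 \lor p4)), \lnot p2.
    (\lnot p4 \leftrightarrow ((p2 \lor (p4 \lor p4)) \to p2)): β-rule — branch into \lnot p4, ((p2 \lor (p4 \lor p4)) \to p2)  //  \lnot \lnot p4, \lnot ((p2 \lor (p4 \lor p4)) \to p2).
      branch 1.1 (add \lnot p4, ((p2 \lor (p4 \lor p4)) \to p2)):
        (((p3 \lor p2) \lor p1) \to p4): β-rule — branch into \lnot ((p3 \lor p2) \lor p1)  //  p4.
          branch 1.1.1 (add \lnot ((p3 \lor p2) \lor p1)):
            \lnot ((p3 \lor p2) \lor p1): α-rule — add \lnot (p3 \lor p2), \lnot p1.
            \lnot (p3 \lor p2): α-rule — add \lnot p3, \lnot p2.
            (p2 \lor (p4 \lor p4)): β-rule — branch into p2  //  (p4 \lor p4).
              branch 1.1.1.1 (add p2):
                × closes — contains both p2 and \lnot p2.
              branch 1.1.1.2 (add (p4 \lor p4)):
                ((p2 \lor (p4 \lor p4)) \to p2): β-rule — branch into \lnot (p2 \lor (p4 \lor p4))  //  p2.
                  branch 1.1.1.2.1 (add \lnot (p2 \lor (p4 \lor p4))):
                    \lnot (p2 \lor (p4 \lor p4)): α-rule — add \lnot p2, \lnot (p4 \lor p4).
                    \lnot (p4 \lor p4): α-rule — add \lnot p4, \lnot p4.
                    (p4 \lor p4): β-rule — branch into p4  //  p4.
                      branch 1.1.1.2.1.1 (add p4):
                        × closes — contains both p4 and \lnot p4.
                      branch 1.1.1.2.1.2 (add p4):
                        × closes — contains both p4 and \lnot p4.
                  branch 1.1.1.2.2 (add p2):
                    × closes — contains both p2 and \lnot p2.
          branch 1.1.2 (add p4):
            × closes — contains both p4 and \lnot p4.
      branch 1.2 (add \lnot \lnot p4, \lnot ((p2 \lor (p4 \lor p4)) \to p2)):
        × closes — contains both p4 and \lnot p4.
  branch 2 (add \lnot \lnot p4, ((p2 \lor (p4 \lor p4)) \to p2)):
    (\lnot p4 \leftrightarrow ((p2 \lor (p4 \lor p4)) \to p2)): β-rule — branch into \lnot p4, ((p2 \lor (p4 \lor p4)) \to p2)  //  \lnot \lnot p4, \lnot ((p2 \lor (p4 \lor p4)) \to p2).
      branch 2.1 (add \lnot p4, ((p2 \lor (p4 \lor p4)) \to p2)):
        × closes — contains both p4 and \lnot p4.
      branch 2.2 (add \lnot \lnot p4, \lnot ((p2 \lor (p4 \lor p4)) \to p2)):
        \lnot ((p2 \lor (p4 \lor p4)) \to p2): α-rule — add (p2 \lor (p4 \lor p4)), \lnot p2.
        (((p3 \lor p2) \lor p1) \to p4): β-rule — branch into \lnot ((p3 \lor p2) \lor p1)  //  p4.
          branch 2.2.1 (add \lnot ((p3 \lor p2) \lor p1)):
            \lnot ((p3 \lor p2) \lor p1): α-rule — add \lnot (p3 \lor p2), \lnot p1.
            \lnot (p3 \lor p2): α-rule — add \lnot p3, \lnot p2.
            ((p2 \lor (p4 \lor p4)) \to p2): β-rule — branch into \lnot (p2 \lor (p4 \lor p4))  //  p2.
              branch 2.2.1.1 (add \lnot (p2 \lor (p4 \lor p4))):
                \lnot (p2 \lor (p4 \lor p4)): α-rule — add \lnot p2, \lnot (p4 \lor p4).
                \lnot (p4 \lor p4): α-rule — add \lnot p4, \lnot p4.
                × closes — contains both p4 and \lnot p4.
              branch 2.2.1.2 (add p2):
                × closes — contains both p2 and \lnot p2.
          branch 2.2.2 (add p4):
            ((p2 \lor (p4 \lor p4)) \to p2): β-rule — branch into \lnot (p2 \lor (p4 \lor p4))  //  p2.
              branch 2.2.2.1 (add \lnot (p2 \lor (p4 \lor p4))):
                \lnot (p2 \lor (p4 \lor p4)): α-rule — add \lnot p2, \lnot (p4 \lor p4).
                \lnot (p4 \lor p4): α-rule — add \lnot p4, \lnot p4.
                × closes — contains both p4 and \lnot p4.
              branch 2.2.2.2 (add p2):
                × closes — contains both p2 and \lnot p2.
All 11 branches close.
Every branch closed; the formula is unsatisfiable.

Unsatisfiable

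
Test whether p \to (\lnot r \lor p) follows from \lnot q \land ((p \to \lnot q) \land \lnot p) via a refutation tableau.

Initial set: {(\lnot q \land ((p \to \lnot q) \land \lnot p)); \lnot (p \to (\lnot r \lor p))}.
(\lnot q \land ((p \to \lnot q) \land \lnot p)): α-rule — add \lnot q, ((p \to \lnot q) \land \lnot p).
\lnot (p \to (\lnot r \lor p)): α-rule — add p, \lnot (\lnot r \lor p).
((p \to \lnot q) \land \lnot p): α-rule — add (p \to \lnot q), \lnot p.
× closes — contains both p and \lnot p.
All 1 branch closes.
Every branch closed, so the premises entail the conclusion.

Yes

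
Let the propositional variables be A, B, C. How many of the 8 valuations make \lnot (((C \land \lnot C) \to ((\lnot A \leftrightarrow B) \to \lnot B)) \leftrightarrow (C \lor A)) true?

Initial set: {\lnot (((C \land \lnot C) \to ((\lnot A \leftrightarrow B) \to \lnot B)) \leftrightarrow (C \lor A))}.
\lnot (((C \land \lnot C) \to ((\lnot A \leftrightarrow B) \to \lnot B)) \leftrightarrow (C \lor A)): β-rule — branch into ((C \land \lnot C) \to ((\lnot A \leftrightarrow B) \to \lnot B)), \lnot (C \lor A)  //  \lnot ((C \land \lnot C) \to ((\lnot A \leftrightarrow B) \to \lnot B)), (C \lor A).
  branch 1 (add ((C \land \lnot C) \to ((\lnot A \leftrightarrow B) \to \lnot B)), \lnot (C \lor A)):
    \lnot (C \lor A): α-rule — add \lnot C, \lnot A.
    ((C \land \lnot C) \to ((\lnot A \leftrightarrow B) \to \lnot B)): β-rule — branch into \lnot (C \land \lnot C)  //  ((\lnot A \leftrightarrow B) \to \lnot B).
      branch 1.1 (add \lnot (C \land \lnot C)):
        \lnot (C \land \lnot C): β-rule — branch into \lnot C  //  \lnot \lnot C.
          branch 1.1.1 (add \lnot C):
            ○ open, literals {A=F, C=F}.
          branch 1.1.2 (add \lnot \lnot C):
            × closes — contains both C and \lnot C.
      branch 1.2 (add ((\lnot A \leftrightarrow B) \to \lnot B)):
        ((\lnot A \leftrightarrow B) \to \lnot B): β-rule — branch into \lnot (\lnot A \leftrightarrow B)  //  \lnot B.
          branch 1.2.1 (add \lnot (\lnot A \leftrightarrow B)):
            \lnot (\lnot A \leftrightarrow B): β-rule — branch into \lnot A, \lnot B  //  \lnot \lnot A, B.
              branch 1.2.1.1 (add \lnot A, \lnot B):
                ○ open, literals {A=F, B=F, C=F}.
              branch 1.2.1.2 (add \lnot \lnot A, B):
                × closes — contains both A and \lnot A.
          branch 1.2.2 (add \lnot B):
            ○ open, literals {A=F, B=F, C=F}.
  branch 2 (add \lnot ((C \land \lnot C) \to ((\lnot A \leftrightarrow B) \to \lnot B)), (C \lor A)):
    \lnot ((C \land \lnot C) \to ((\lnot A \leftrightarrow B) \to \lnot B)): α-rule — add (C \land \lnot C), \lnot ((\lnot A \leftrightarrow B) \to \lnot B).
    (C \land \lnot C): α-rule — add C, \lnot C.
    × closes — contains both C and \lnot C.
3 branches closed, 3 open.
Each open branch fixes some atoms; the unmentioned ones are free. Counting distinct full assignments: branch {A=F, C=F} (B) contributes 2 new; branch {A=F, B=F, C=F} (none free) contributes 0 new; branch {A=F, B=F, C=F} (none free) contributes 0 new. Total: 2.

2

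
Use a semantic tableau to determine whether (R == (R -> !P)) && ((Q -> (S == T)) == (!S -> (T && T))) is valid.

Assume the negation and expand:
Initial set: {!((R == (R -> !P)) && ((Q -> (S == T)) == (!S -> (T && T))))}.
!((R == (R -> !P)) && ((Q -> (S == T)) == (!S -> (T && T)))): β-rule — branch into !(R == (R -> !P))  //  !((Q -> (S == T)) == (!S -> (T && T))).
  branch 1 (add !(R == (R -> !P))):
    !(R == (R -> !P)): β-rule — branch into R, !(R -> !P)  //  !R, (R -> !P).
      branch 1.1 (add R, !(R -> !P)):
        !(R -> !P): α-rule — add R, !!P.
        ○ open, literals {P=1, R=1}.
      branch 1.2 (add !R, (R -> !P)):
        (R -> !P): β-rule — branch into !R  //  !P.
          branch 1.2.1 (add !R):
            ○ open, literals {R=0}.
          branch 1.2.2 (add !P):
            ○ open, literals {P=0, R=0}.
  branch 2 (add !((Q -> (S == T)) == (!S -> (T && T)))):
    !((Q -> (S == T)) == (!S -> (T && T))): β-rule — branch into (Q -> (S == T)), !(!S -> (T && T))  //  !(Q -> (S == T)), (!S -> (T && T)).
      branch 2.1 (add (Q -> (S == T)), !(!S -> (T && T))):
        !(!S -> (T && T)): α-rule — add !S, !(T && T).
        (Q -> (S == T)): β-rule — branch into !Q  //  (S == T).
          branch 2.1.1 (add !Q):
            !(T && T): β-rule — branch into !T  //  !T.
              branch 2.1.1.1 (add !T):
                ○ open, literals {Q=0, S=0, T=0}.
              branch 2.1.1.2 (add !T):
                ○ open, literals {Q=0, S=0, T=0}.
          branch 2.1.2 (add (S == T)):
            !(T && T): β-rule — branch into !T  //  !T.
              branch 2.1.2.1 (add !T):
                (S == T): β-rule — branch into S, T  //  !S, !T.
                  branch 2.1.2.1.1 (add S, T):
                    × closes — contains both S and !S.
                  branch 2.1.2.1.2 (add !S, !T):
                    ○ open, literals {S=0, T=0}.
              branch 2.1.2.2 (add !T):
                (S == T): β-rule — branch into S, T  //  !S, !T.
                  branch 2.1.2.2.1 (add S, T):
                    × closes — contains both S and !S.
                  branch 2.1.2.2.2 (add !S, !T):
                    ○ open, literals {S=0, T=0}.
      branch 2.2 (add !(Q -> (S == T)), (!S -> (T && T))):
        !(Q -> (S == T)): α-rule — add Q, !(S == T).
        (!S -> (T && T)): β-rule — branch into !!S  //  (T && T).
          branch 2.2.1 (add !!S):
            !(S == T): β-rule — branch into S, !T  //  !S, T.
              branch 2.2.1.1 (add S, !T):
                ○ open, literals {Q=1, S=1, T=0}.
              branch 2.2.1.2 (add !S, T):
                × closes — contains both S and !S.
          branch 2.2.2 (add (T && T)):
            (T && T): α-rule — add T, T.
            !(S == T): β-rule — branch into S, !T  //  !S, T.
              branch 2.2.2.1 (add S, !T):
                × closes — contains both T and !T.
              branch 2.2.2.2 (add !S, T):
                ○ open, literals {Q=1, S=0, T=1}.
4 branches closed, 9 open.
An open branch gives a countermodel: P=1, R=1 (unmentioned atoms arbitrary); under it the original formula is false.

Not valid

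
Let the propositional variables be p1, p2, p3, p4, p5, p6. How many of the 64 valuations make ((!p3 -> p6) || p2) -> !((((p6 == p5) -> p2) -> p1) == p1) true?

14

Initial set: {(((!p3 -> p6) || p2) -> !((((p6 == p5) -> p2) -> p1) == p1))}.
(((!p3 -> p6) || p2) -> !((((p6 == p5) -> p2) -> p1) == p1)): β-rule — branch into !((!p3 -> p6) || p2)  //  !((((p6 == p5) -> p2) -> p1) == p1).
  branch 1 (add !((!p3 -> p6) || p2)):
    !((!p3 -> p6) || p2): α-rule — add !(!p3 -> p6), !p2.
    !(!p3 -> p6): α-rule — add !p3, !p6.
    ○ open, literals {p2=false, p3=false, p6=false}.
  branch 2 (add !((((p6 == p5) -> p2) -> p1) == p1)):
    !((((p6 == p5) -> p2) -> p1) == p1): β-rule — branch into (((p6 == p5) -> p2) -> p1), !p1  //  !(((p6 == p5) -> p2) -> p1), p1.
      branch 2.1 (add (((p6 == p5) -> p2) -> p1), !p1):
        (((p6 == p5) -> p2) -> p1): β-rule — branch into !((p6 == p5) -> p2)  //  p1.
          branch 2.1.1 (add !((p6 == p5) -> p2)):
            !((p6 == p5) -> p2): α-rule — add (p6 == p5), !p2.
            (p6 == p5): β-rule — branch into p6, p5  //  !p6, !p5.
              branch 2.1.1.1 (add p6, p5):
                ○ open, literals {p1=false, p2=false, p5=true, p6=true}.
              branch 2.1.1.2 (add !p6, !p5):
                ○ open, literals {p1=false, p2=false, p5=false, p6=false}.
          branch 2.1.2 (add p1):
            × closes — contains both p1 and !p1.
      branch 2.2 (add !(((p6 == p5) -> p2) -> p1), p1):
        !(((p6 == p5) -> p2) -> p1): α-rule — add ((p6 == p5) -> p2), !p1.
        × closes — contains both p1 and !p1.
2 branches closed, 3 open.
Each open branch fixes some atoms; the unmentioned ones are free. Counting distinct full assignments: branch {p2=false, p3=false, p6=false} (p1, p4, p5) contributes 8 new; branch {p1=false, p2=false, p5=true, p6=true} (p3, p4) contributes 4 new; branch {p1=false, p2=false, p5=false, p6=false} (p3, p4) contributes 2 new. Total: 14.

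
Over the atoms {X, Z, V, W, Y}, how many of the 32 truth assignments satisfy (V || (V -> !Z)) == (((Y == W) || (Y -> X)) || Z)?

Initial set: {((V || (V -> !Z)) == (((Y == W) || (Y -> X)) || Z))}.
((V || (V -> !Z)) == (((Y == W) || (Y -> X)) || Z)): β-rule — branch into (V || (V -> !Z)), (((Y == W) || (Y -> X)) || Z)  //  !(V || (V -> !Z)), !(((Y == W) || (Y -> X)) || Z).
  branch 1 (add (V || (V -> !Z)), (((Y == W) || (Y -> X)) || Z)):
    (V || (V -> !Z)): β-rule — branch into V  //  (V -> !Z).
      branch 1.1 (add V):
        (((Y == W) || (Y -> X)) || Z): β-rule — branch into ((Y == W) || (Y -> X))  //  Z.
          branch 1.1.1 (add ((Y == W) || (Y -> X))):
            ((Y == W) || (Y -> X)): β-rule — branch into (Y == W)  //  (Y -> X).
              branch 1.1.1.1 (add (Y == W)):
                (Y == W): β-rule — branch into Y, W  //  !Y, !W.
                  branch 1.1.1.1.1 (add Y, W):
                    ○ open, literals {V=T, W=T, Y=T}.
                  branch 1.1.1.1.2 (add !Y, !W):
                    ○ open, literals {V=T, W=F, Y=F}.
              branch 1.1.1.2 (add (Y -> X)):
                (Y -> X): β-rule — branch into !Y  //  X.
                  branch 1.1.1.2.1 (add !Y):
                    ○ open, literals {V=T, Y=F}.
                  branch 1.1.1.2.2 (add X):
                    ○ open, literals {V=T, X=T}.
          branch 1.1.2 (add Z):
            ○ open, literals {V=T, Z=T}.
      branch 1.2 (add (V -> !Z)):
        (((Y == W) || (Y -> X)) || Z): β-rule — branch into ((Y == W) || (Y -> X))  //  Z.
          branch 1.2.1 (add ((Y == W) || (Y -> X))):
            (V -> !Z): β-rule — branch into !V  //  !Z.
              branch 1.2.1.1 (add !V):
                ((Y == W) || (Y -> X)): β-rule — branch into (Y == W)  //  (Y -> X).
                  branch 1.2.1.1.1 (add (Y == W)):
                    (Y == W): β-rule — branch into Y, W  //  !Y, !W.
                      branch 1.2.1.1.1.1 (add Y, W):
                        ○ open, literals {V=F, W=T, Y=T}.
                      branch 1.2.1.1.1.2 (add !Y, !W):
                        ○ open, literals {V=F, W=F, Y=F}.
                  branch 1.2.1.1.2 (add (Y -> X)):
                    (Y -> X): β-rule — branch into !Y  //  X.
                      branch 1.2.1.1.2.1 (add !Y):
                        ○ open, literals {V=F, Y=F}.
                      branch 1.2.1.1.2.2 (add X):
                        ○ open, literals {V=F, X=T}.
              branch 1.2.1.2 (add !Z):
                ((Y == W) || (Y -> X)): β-rule — branch into (Y == W)  //  (Y -> X).
                  branch 1.2.1.2.1 (add (Y == W)):
                    (Y == W): β-rule — branch into Y, W  //  !Y, !W.
                      branch 1.2.1.2.1.1 (add Y, W):
                        ○ open, literals {W=T, Y=T, Z=F}.
                      branch 1.2.1.2.1.2 (add !Y, !W):
                        ○ open, literals {W=F, Y=F, Z=F}.
                  branch 1.2.1.2.2 (add (Y -> X)):
                    (Y -> X): β-rule — branch into !Y  //  X.
                      branch 1.2.1.2.2.1 (add !Y):
                        ○ open, literals {Y=F, Z=F}.
                      branch 1.2.1.2.2.2 (add X):
                        ○ open, literals {X=T, Z=F}.
          branch 1.2.2 (add Z):
            (V -> !Z): β-rule — branch into !V  //  !Z.
              branch 1.2.2.1 (add !V):
                ○ open, literals {V=F, Z=T}.
              branch 1.2.2.2 (add !Z):
                × closes — contains both Z and !Z.
  branch 2 (add !(V || (V -> !Z)), !(((Y == W) || (Y -> X)) || Z)):
    !(V || (V -> !Z)): α-rule — add !V, !(V -> !Z).
    !(((Y == W) || (Y -> X)) || Z): α-rule — add !((Y == W) || (Y -> X)), !Z.
    !(V -> !Z): α-rule — add V, !!Z.
    × closes — contains both V and !V.
2 branches closed, 14 open.
Each open branch fixes some atoms; the unmentioned ones are free. Counting distinct full assignments: branch {V=T, W=T, Y=T} (X, Z) contributes 4 new; branch {V=T, W=F, Y=F} (X, Z) contributes 4 new; branch {V=T, Y=F} (X, Z, W) contributes 4 new; branch {V=T, X=T} (Z, W, Y) contributes 2 new; branch {V=T, Z=T} (X, W, Y) contributes 1 new; branch {V=F, W=T, Y=T} (X, Z) contributes 4 new; branch {V=F, W=F, Y=F} (X, Z) contributes 4 new; branch {V=F, Y=F} (X, Z, W) contributes 4 new; branch {V=F, X=T} (Z, W, Y) contributes 2 new; branch {W=T, Y=T, Z=F} (X, V) contributes 0 new; branch {W=F, Y=F, Z=F} (X, V) contributes 0 new; branch {Y=F, Z=F} (X, V, W) contributes 0 new; branch {X=T, Z=F} (V, W, Y) contributes 0 new; branch {V=F, Z=T} (X, W, Y) contributes 1 new. Total: 30.

30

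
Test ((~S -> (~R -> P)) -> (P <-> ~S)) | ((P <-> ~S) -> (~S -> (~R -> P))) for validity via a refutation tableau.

Valid

Assume the negation and expand:
Initial set: {~(((~S -> (~R -> P)) -> (P <-> ~S)) | ((P <-> ~S) -> (~S -> (~R -> P))))}.
~(((~S -> (~R -> P)) -> (P <-> ~S)) | ((P <-> ~S) -> (~S -> (~R -> P)))): α-rule — add ~((~S -> (~R -> P)) -> (P <-> ~S)), ~((P <-> ~S) -> (~S -> (~R -> P))).
~((~S -> (~R -> P)) -> (P <-> ~S)): α-rule — add (~S -> (~R -> P)), ~(P <-> ~S).
~((P <-> ~S) -> (~S -> (~R -> P))): α-rule — add (P <-> ~S), ~(~S -> (~R -> P)).
~(~S -> (~R -> P)): α-rule — add ~S, ~(~R -> P).
~(~R -> P): α-rule — add ~R, ~P.
(~S -> (~R -> P)): β-rule — branch into ~~S  //  (~R -> P).
  branch 1 (add ~~S):
    × closes — contains both S and ~S.
  branch 2 (add (~R -> P)):
    ~(P <-> ~S): β-rule — branch into P, ~~S  //  ~P, ~S.
      branch 2.1 (add P, ~~S):
        × closes — contains both P and ~P.
      branch 2.2 (add ~P, ~S):
        (P <-> ~S): β-rule — branch into P, ~S  //  ~P, ~~S.
          branch 2.2.1 (add P, ~S):
            × closes — contains both P and ~P.
          branch 2.2.2 (add ~P, ~~S):
            × closes — contains both S and ~S.
All 4 branches close.
Every branch closed, so the negation is unsatisfiable and the formula is valid.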